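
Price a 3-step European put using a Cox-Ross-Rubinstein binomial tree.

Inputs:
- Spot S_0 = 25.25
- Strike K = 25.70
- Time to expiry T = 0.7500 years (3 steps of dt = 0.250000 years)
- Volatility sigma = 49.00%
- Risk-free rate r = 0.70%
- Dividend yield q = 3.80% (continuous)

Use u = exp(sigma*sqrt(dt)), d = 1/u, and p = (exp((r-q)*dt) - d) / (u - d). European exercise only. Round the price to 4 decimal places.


Answer: Price = V(0,0) = 5.0851

Derivation:
dt = T/N = 0.250000
u = exp(sigma*sqrt(dt)) = 1.277621; d = 1/u = 0.782705
p = (exp((r-q)*dt) - d) / (u - d) = 0.423456
Discount per step: exp(-r*dt) = 0.998252
Stock lattice S(k, i) with i counting down-moves:
  k=0: S(0,0) = 25.2500
  k=1: S(1,0) = 32.2599; S(1,1) = 19.7633
  k=2: S(2,0) = 41.2160; S(2,1) = 25.2500; S(2,2) = 15.4688
  k=3: S(3,0) = 52.6584; S(3,1) = 32.2599; S(3,2) = 19.7633; S(3,3) = 12.1075
Terminal payoffs V(N, i) = max(K - S_T, 0):
  V(3,0) = 0.000000; V(3,1) = 0.000000; V(3,2) = 5.936710; V(3,3) = 13.592487
Backward induction: V(k, i) = exp(-r*dt) * [p * V(k+1, i) + (1-p) * V(k+1, i+1)].
  V(2,0) = exp(-r*dt) * [p*0.000000 + (1-p)*0.000000] = 0.000000
  V(2,1) = exp(-r*dt) * [p*0.000000 + (1-p)*5.936710] = 3.416791
  V(2,2) = exp(-r*dt) * [p*5.936710 + (1-p)*13.592487] = 10.332506
  V(1,0) = exp(-r*dt) * [p*0.000000 + (1-p)*3.416791] = 1.966486
  V(1,1) = exp(-r*dt) * [p*3.416791 + (1-p)*10.332506] = 7.391060
  V(0,0) = exp(-r*dt) * [p*1.966486 + (1-p)*7.391060] = 5.085086


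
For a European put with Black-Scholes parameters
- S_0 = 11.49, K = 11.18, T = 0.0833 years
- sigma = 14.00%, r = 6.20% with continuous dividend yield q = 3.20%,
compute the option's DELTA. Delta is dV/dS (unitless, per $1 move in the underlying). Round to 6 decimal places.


d1 = 0.7589376305; d2 = 0.7185311953
phi(d1) = 0.2991136443; exp(-qT) = 0.9973379496; exp(-rT) = 0.9948487136
N(-d1) = 0.2239449335
Delta = -exp(-qT) * N(-d1) = -0.9973379496 * 0.2239449335 = -0.223349

Answer: Delta = -0.223349


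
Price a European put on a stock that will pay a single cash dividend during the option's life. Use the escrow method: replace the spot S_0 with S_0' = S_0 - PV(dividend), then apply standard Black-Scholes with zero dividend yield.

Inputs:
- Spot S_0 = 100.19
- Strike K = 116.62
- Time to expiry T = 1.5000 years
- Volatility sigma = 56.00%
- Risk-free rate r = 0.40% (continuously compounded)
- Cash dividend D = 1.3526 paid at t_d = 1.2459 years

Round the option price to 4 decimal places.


PV(D) = D * exp(-r * t_d) = 1.3526 * 0.99502880 = 1.34587595
S_0' = S_0 - PV(D) = 100.1900 - 1.34587595 = 98.84412405
d1 = (ln(S_0'/K) + (r + sigma^2/2)*T) / (sigma*sqrt(T)) = 0.11055264
d2 = d1 - sigma*sqrt(T) = -0.57530448
exp(-rT) = 0.99401796
N(-d1) = 0.45598555; N(-d2) = 0.71745731
P = K * exp(-rT) * N(-d2) - S_0' * N(-d1) = 116.6200 * 0.99401796 * 0.71745731 - 98.84412405 * 0.45598555 = 38.0979

Answer: Price = 38.0979


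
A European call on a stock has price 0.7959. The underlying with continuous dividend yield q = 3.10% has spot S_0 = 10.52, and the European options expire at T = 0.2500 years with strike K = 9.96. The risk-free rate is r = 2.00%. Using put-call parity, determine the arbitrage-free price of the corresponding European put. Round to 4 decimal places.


Answer: Put price = 0.2674

Derivation:
Put-call parity: C - P = S_0 * exp(-qT) - K * exp(-rT).
S_0 * exp(-qT) = 10.5200 * 0.99227995 = 10.43878511
K * exp(-rT) = 9.9600 * 0.99501248 = 9.91032429
P = C - S*exp(-qT) + K*exp(-rT)
P = 0.7959 - 10.43878511 + 9.91032429 = 0.2674


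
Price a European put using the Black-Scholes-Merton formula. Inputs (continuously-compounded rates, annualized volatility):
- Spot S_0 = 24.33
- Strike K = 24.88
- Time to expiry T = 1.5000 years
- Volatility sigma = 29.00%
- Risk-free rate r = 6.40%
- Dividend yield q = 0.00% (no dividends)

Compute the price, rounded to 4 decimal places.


Answer: Price = 2.5140

Derivation:
d1 = (ln(S/K) + (r - q + 0.5*sigma^2) * T) / (sigma * sqrt(T)) = 0.38493841
d2 = d1 - sigma * sqrt(T) = 0.02976240
exp(-rT) = 0.90846402; exp(-qT) = 1.00000000
P = K * exp(-rT) * N(-d2) - S_0 * exp(-qT) * N(-d1)
N(-d1) = 0.35014152; N(-d2) = 0.48812827
P = 24.8800 * 0.90846402 * 0.48812827 - 24.3300 * 1.00000000 * 0.35014152 = 2.5140


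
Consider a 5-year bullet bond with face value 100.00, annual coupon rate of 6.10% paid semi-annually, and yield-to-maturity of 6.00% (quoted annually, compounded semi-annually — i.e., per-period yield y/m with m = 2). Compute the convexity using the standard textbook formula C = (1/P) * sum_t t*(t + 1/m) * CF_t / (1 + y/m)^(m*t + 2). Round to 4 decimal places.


Answer: Convexity = 21.7152

Derivation:
Coupon per period c = face * coupon_rate / m = 3.050000
Periods per year m = 2; per-period yield y/m = 0.030000
Number of cashflows N = 10
Cashflows (t years, CF_t, discount factor 1/(1+y/m)^(m*t), PV):
  t = 0.5000: CF_t = 3.050000, DF = 0.970874, PV = 2.961165
  t = 1.0000: CF_t = 3.050000, DF = 0.942596, PV = 2.874918
  t = 1.5000: CF_t = 3.050000, DF = 0.915142, PV = 2.791182
  t = 2.0000: CF_t = 3.050000, DF = 0.888487, PV = 2.709885
  t = 2.5000: CF_t = 3.050000, DF = 0.862609, PV = 2.630957
  t = 3.0000: CF_t = 3.050000, DF = 0.837484, PV = 2.554327
  t = 3.5000: CF_t = 3.050000, DF = 0.813092, PV = 2.479929
  t = 4.0000: CF_t = 3.050000, DF = 0.789409, PV = 2.407698
  t = 4.5000: CF_t = 3.050000, DF = 0.766417, PV = 2.337571
  t = 5.0000: CF_t = 103.050000, DF = 0.744094, PV = 76.678878
Price P = sum_t PV_t = 100.426510
Convexity numerator sum_t t*(t + 1/m) * CF_t / (1+y/m)^(m*t + 2):
  t = 0.5000: term = 1.395591
  t = 1.0000: term = 4.064828
  t = 1.5000: term = 7.892870
  t = 2.0000: term = 12.771635
  t = 2.5000: term = 18.599468
  t = 3.0000: term = 25.280831
  t = 3.5000: term = 32.725994
  t = 4.0000: term = 40.850756
  t = 4.5000: term = 49.576160
  t = 5.0000: term = 1987.622908
Convexity = (1/P) * sum = 2180.781042 / 100.426510 = 21.715193


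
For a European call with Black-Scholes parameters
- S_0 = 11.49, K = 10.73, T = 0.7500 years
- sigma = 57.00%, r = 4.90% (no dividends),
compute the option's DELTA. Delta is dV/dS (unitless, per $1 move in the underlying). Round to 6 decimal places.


d1 = 0.4598970379; d2 = -0.0337374423
phi(d1) = 0.3589072875; exp(-qT) = 1.0000000000; exp(-rT) = 0.9639170845
N(d1) = 0.6772049368
Delta = exp(-qT) * N(d1) = 1.0000000000 * 0.6772049368 = 0.677205

Answer: Delta = 0.677205


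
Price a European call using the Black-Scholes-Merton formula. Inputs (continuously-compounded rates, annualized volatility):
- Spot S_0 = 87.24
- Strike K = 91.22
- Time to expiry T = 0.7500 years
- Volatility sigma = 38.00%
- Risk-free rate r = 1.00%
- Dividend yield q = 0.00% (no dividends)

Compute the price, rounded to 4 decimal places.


Answer: Price = 10.0415

Derivation:
d1 = (ln(S/K) + (r - q + 0.5*sigma^2) * T) / (sigma * sqrt(T)) = 0.05177547
d2 = d1 - sigma * sqrt(T) = -0.27731419
exp(-rT) = 0.99252805; exp(-qT) = 1.00000000
C = S_0 * exp(-qT) * N(d1) - K * exp(-rT) * N(d2)
N(d1) = 0.52064620; N(d2) = 0.39076943
C = 87.2400 * 1.00000000 * 0.52064620 - 91.2200 * 0.99252805 * 0.39076943 = 10.0415


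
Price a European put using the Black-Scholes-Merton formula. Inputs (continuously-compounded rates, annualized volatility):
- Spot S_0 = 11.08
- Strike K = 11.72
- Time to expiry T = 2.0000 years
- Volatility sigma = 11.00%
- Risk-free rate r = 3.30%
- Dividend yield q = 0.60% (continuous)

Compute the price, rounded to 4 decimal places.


d1 = (ln(S/K) + (r - q + 0.5*sigma^2) * T) / (sigma * sqrt(T)) = 0.06392822
d2 = d1 - sigma * sqrt(T) = -0.09163527
exp(-rT) = 0.93613086; exp(-qT) = 0.98807171
P = K * exp(-rT) * N(-d2) - S_0 * exp(-qT) * N(-d1)
N(-d1) = 0.47451369; N(-d2) = 0.53650609
P = 11.7200 * 0.93613086 * 0.53650609 - 11.0800 * 0.98807171 * 0.47451369 = 0.6914

Answer: Price = 0.6914


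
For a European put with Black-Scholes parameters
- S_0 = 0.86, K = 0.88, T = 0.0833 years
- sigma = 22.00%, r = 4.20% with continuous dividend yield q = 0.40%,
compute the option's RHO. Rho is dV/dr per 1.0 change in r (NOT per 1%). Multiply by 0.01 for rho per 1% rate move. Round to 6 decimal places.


Answer: Rho = -0.046353

Derivation:
d1 = -0.2804634441; d2 = -0.3439592707
phi(d1) = 0.3835564758; exp(-qT) = 0.9996668555; exp(-rT) = 0.9965075130
N(-d2) = 0.6345615417
Rho = -K*T*exp(-rT)*N(-d2) = -0.8800 * 0.0833 * 0.9965075130 * 0.6345615417 = -0.046353


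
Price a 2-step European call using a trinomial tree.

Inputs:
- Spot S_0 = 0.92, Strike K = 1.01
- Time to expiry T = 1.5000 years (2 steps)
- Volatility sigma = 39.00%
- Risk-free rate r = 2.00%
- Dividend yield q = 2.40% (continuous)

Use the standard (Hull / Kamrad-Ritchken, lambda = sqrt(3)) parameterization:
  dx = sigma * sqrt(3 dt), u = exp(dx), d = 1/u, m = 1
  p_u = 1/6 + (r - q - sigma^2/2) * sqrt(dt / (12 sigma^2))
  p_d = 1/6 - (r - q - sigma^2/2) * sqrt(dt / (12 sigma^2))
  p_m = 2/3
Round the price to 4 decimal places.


Answer: Price = V(0,0) = 0.1210

Derivation:
dt = T/N = 0.750000; dx = sigma*sqrt(3*dt) = 0.585000
u = exp(dx) = 1.794991; d = 1/u = 0.557106
p_u = 0.115353, p_m = 0.666667, p_d = 0.217981
Discount per step: exp(-r*dt) = 0.985112
Stock lattice S(k, j) with j the centered position index:
  k=0: S(0,+0) = 0.9200
  k=1: S(1,-1) = 0.5125; S(1,+0) = 0.9200; S(1,+1) = 1.6514
  k=2: S(2,-2) = 0.2855; S(2,-1) = 0.5125; S(2,+0) = 0.9200; S(2,+1) = 1.6514; S(2,+2) = 2.9642
Terminal payoffs V(N, j) = max(S_T - K, 0):
  V(2,-2) = 0.000000; V(2,-1) = 0.000000; V(2,+0) = 0.000000; V(2,+1) = 0.641392; V(2,+2) = 1.954233
Backward induction: V(k, j) = exp(-r*dt) * [p_u * V(k+1, j+1) + p_m * V(k+1, j) + p_d * V(k+1, j-1)]
  V(1,-1) = exp(-r*dt) * [p_u*0.000000 + p_m*0.000000 + p_d*0.000000] = 0.000000
  V(1,+0) = exp(-r*dt) * [p_u*0.641392 + p_m*0.000000 + p_d*0.000000] = 0.072885
  V(1,+1) = exp(-r*dt) * [p_u*1.954233 + p_m*0.641392 + p_d*0.000000] = 0.643298
  V(0,+0) = exp(-r*dt) * [p_u*0.643298 + p_m*0.072885 + p_d*0.000000] = 0.120968


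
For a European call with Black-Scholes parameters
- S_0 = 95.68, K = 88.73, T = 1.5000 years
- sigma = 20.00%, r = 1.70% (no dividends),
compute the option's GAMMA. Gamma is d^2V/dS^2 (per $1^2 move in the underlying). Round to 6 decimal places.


Answer: Gamma = 0.014757

Derivation:
d1 = 0.5344428967; d2 = 0.2894939224
phi(d1) = 0.3458489575; exp(-qT) = 1.0000000000; exp(-rT) = 0.9748223790
Gamma = exp(-qT) * phi(d1) / (S * sigma * sqrt(T)) = 1.0000000000 * 0.3458489575 / (95.6800 * 0.2000 * 1.2247448714) = 0.014757


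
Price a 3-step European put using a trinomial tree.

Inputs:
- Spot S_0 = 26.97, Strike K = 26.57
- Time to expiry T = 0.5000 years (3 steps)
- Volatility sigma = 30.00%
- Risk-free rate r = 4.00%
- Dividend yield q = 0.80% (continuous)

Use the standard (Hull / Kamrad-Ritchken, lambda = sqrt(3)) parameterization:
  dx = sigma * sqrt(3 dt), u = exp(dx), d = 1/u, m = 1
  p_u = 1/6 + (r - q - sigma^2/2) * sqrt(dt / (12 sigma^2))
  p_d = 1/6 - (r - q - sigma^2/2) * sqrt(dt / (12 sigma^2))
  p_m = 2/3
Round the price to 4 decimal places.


Answer: Price = V(0,0) = 1.7115

Derivation:
dt = T/N = 0.166667; dx = sigma*sqrt(3*dt) = 0.212132
u = exp(dx) = 1.236311; d = 1/u = 0.808858
p_u = 0.161560, p_m = 0.666667, p_d = 0.171774
Discount per step: exp(-r*dt) = 0.993356
Stock lattice S(k, j) with j the centered position index:
  k=0: S(0,+0) = 26.9700
  k=1: S(1,-1) = 21.8149; S(1,+0) = 26.9700; S(1,+1) = 33.3433
  k=2: S(2,-2) = 17.6452; S(2,-1) = 21.8149; S(2,+0) = 26.9700; S(2,+1) = 33.3433; S(2,+2) = 41.2227
  k=3: S(3,-3) = 14.2724; S(3,-2) = 17.6452; S(3,-1) = 21.8149; S(3,+0) = 26.9700; S(3,+1) = 33.3433; S(3,+2) = 41.2227; S(3,+3) = 50.9641
Terminal payoffs V(N, j) = max(K - S_T, 0):
  V(3,-3) = 12.297580; V(3,-2) = 8.924848; V(3,-1) = 4.755103; V(3,+0) = 0.000000; V(3,+1) = 0.000000; V(3,+2) = 0.000000; V(3,+3) = 0.000000
Backward induction: V(k, j) = exp(-r*dt) * [p_u * V(k+1, j+1) + p_m * V(k+1, j) + p_d * V(k+1, j-1)]
  V(2,-2) = exp(-r*dt) * [p_u*4.755103 + p_m*8.924848 + p_d*12.297580] = 8.771857
  V(2,-1) = exp(-r*dt) * [p_u*0.000000 + p_m*4.755103 + p_d*8.924848] = 4.671871
  V(2,+0) = exp(-r*dt) * [p_u*0.000000 + p_m*0.000000 + p_d*4.755103] = 0.811374
  V(2,+1) = exp(-r*dt) * [p_u*0.000000 + p_m*0.000000 + p_d*0.000000] = 0.000000
  V(2,+2) = exp(-r*dt) * [p_u*0.000000 + p_m*0.000000 + p_d*0.000000] = 0.000000
  V(1,-1) = exp(-r*dt) * [p_u*0.811374 + p_m*4.671871 + p_d*8.771857] = 4.720862
  V(1,+0) = exp(-r*dt) * [p_u*0.000000 + p_m*0.811374 + p_d*4.671871] = 1.334493
  V(1,+1) = exp(-r*dt) * [p_u*0.000000 + p_m*0.000000 + p_d*0.811374] = 0.138446
  V(0,+0) = exp(-r*dt) * [p_u*0.138446 + p_m*1.334493 + p_d*4.720862] = 1.711501


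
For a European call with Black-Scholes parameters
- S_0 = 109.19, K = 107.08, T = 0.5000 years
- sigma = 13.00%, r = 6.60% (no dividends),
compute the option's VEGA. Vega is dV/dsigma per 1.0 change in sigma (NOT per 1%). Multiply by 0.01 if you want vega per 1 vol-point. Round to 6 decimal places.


d1 = 0.6172309569; d2 = 0.5253070753
phi(d1) = 0.3297483272; exp(-qT) = 1.0000000000; exp(-rT) = 0.9675385596
Vega = S * exp(-qT) * phi(d1) * sqrt(T) = 109.1900 * 1.0000000000 * 0.3297483272 * 0.7071067812 = 25.459535

Answer: Vega = 25.459535


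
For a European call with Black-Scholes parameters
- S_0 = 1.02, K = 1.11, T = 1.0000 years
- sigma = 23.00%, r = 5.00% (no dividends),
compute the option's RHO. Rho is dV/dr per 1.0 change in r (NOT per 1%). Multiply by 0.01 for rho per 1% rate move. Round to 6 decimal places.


Answer: Rho = 0.417498

Derivation:
d1 = -0.0352495132; d2 = -0.2652495132
phi(d1) = 0.3986945089; exp(-qT) = 1.0000000000; exp(-rT) = 0.9512294245
N(d2) = 0.3954086272
Rho = K*T*exp(-rT)*N(d2) = 1.1100 * 1.0000 * 0.9512294245 * 0.3954086272 = 0.417498


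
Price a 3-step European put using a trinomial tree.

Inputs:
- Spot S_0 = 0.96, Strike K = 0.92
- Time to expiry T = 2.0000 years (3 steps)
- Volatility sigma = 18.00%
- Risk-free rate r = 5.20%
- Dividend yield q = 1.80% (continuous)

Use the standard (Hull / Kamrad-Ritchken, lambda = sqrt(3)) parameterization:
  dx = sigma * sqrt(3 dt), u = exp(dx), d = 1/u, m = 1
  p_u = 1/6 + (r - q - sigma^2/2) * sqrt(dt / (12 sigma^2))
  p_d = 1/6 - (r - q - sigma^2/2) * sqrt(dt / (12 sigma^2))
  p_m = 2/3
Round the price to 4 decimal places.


dt = T/N = 0.666667; dx = sigma*sqrt(3*dt) = 0.254558
u = exp(dx) = 1.289892; d = 1/u = 0.775259
p_u = 0.189975, p_m = 0.666667, p_d = 0.143358
Discount per step: exp(-r*dt) = 0.965927
Stock lattice S(k, j) with j the centered position index:
  k=0: S(0,+0) = 0.9600
  k=1: S(1,-1) = 0.7442; S(1,+0) = 0.9600; S(1,+1) = 1.2383
  k=2: S(2,-2) = 0.5770; S(2,-1) = 0.7442; S(2,+0) = 0.9600; S(2,+1) = 1.2383; S(2,+2) = 1.5973
  k=3: S(3,-3) = 0.4473; S(3,-2) = 0.5770; S(3,-1) = 0.7442; S(3,+0) = 0.9600; S(3,+1) = 1.2383; S(3,+2) = 1.5973; S(3,+3) = 2.0603
Terminal payoffs V(N, j) = max(K - S_T, 0):
  V(3,-3) = 0.472687; V(3,-2) = 0.343015; V(3,-1) = 0.175752; V(3,+0) = 0.000000; V(3,+1) = 0.000000; V(3,+2) = 0.000000; V(3,+3) = 0.000000
Backward induction: V(k, j) = exp(-r*dt) * [p_u * V(k+1, j+1) + p_m * V(k+1, j) + p_d * V(k+1, j-1)]
  V(2,-2) = exp(-r*dt) * [p_u*0.175752 + p_m*0.343015 + p_d*0.472687] = 0.318591
  V(2,-1) = exp(-r*dt) * [p_u*0.000000 + p_m*0.175752 + p_d*0.343015] = 0.160674
  V(2,+0) = exp(-r*dt) * [p_u*0.000000 + p_m*0.000000 + p_d*0.175752] = 0.024337
  V(2,+1) = exp(-r*dt) * [p_u*0.000000 + p_m*0.000000 + p_d*0.000000] = 0.000000
  V(2,+2) = exp(-r*dt) * [p_u*0.000000 + p_m*0.000000 + p_d*0.000000] = 0.000000
  V(1,-1) = exp(-r*dt) * [p_u*0.024337 + p_m*0.160674 + p_d*0.318591] = 0.152049
  V(1,+0) = exp(-r*dt) * [p_u*0.000000 + p_m*0.024337 + p_d*0.160674] = 0.037921
  V(1,+1) = exp(-r*dt) * [p_u*0.000000 + p_m*0.000000 + p_d*0.024337] = 0.003370
  V(0,+0) = exp(-r*dt) * [p_u*0.003370 + p_m*0.037921 + p_d*0.152049] = 0.046092

Answer: Price = V(0,0) = 0.0461


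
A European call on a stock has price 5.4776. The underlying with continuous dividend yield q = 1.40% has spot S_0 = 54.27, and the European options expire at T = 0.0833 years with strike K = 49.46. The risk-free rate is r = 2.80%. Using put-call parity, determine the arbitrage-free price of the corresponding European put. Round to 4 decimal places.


Answer: Put price = 0.6156

Derivation:
Put-call parity: C - P = S_0 * exp(-qT) - K * exp(-rT).
S_0 * exp(-qT) = 54.2700 * 0.99883448 = 54.20674722
K * exp(-rT) = 49.4600 * 0.99767032 = 49.34477392
P = C - S*exp(-qT) + K*exp(-rT)
P = 5.4776 - 54.20674722 + 49.34477392 = 0.6156


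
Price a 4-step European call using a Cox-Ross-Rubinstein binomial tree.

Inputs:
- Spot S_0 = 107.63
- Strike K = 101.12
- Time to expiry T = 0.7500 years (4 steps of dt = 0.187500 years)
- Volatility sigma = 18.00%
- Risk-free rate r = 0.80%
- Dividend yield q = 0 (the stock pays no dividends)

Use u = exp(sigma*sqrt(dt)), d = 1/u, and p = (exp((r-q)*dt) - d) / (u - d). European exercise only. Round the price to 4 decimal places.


Answer: Price = V(0,0) = 10.9453

Derivation:
dt = T/N = 0.187500
u = exp(sigma*sqrt(dt)) = 1.081060; d = 1/u = 0.925018
p = (exp((r-q)*dt) - d) / (u - d) = 0.490144
Discount per step: exp(-r*dt) = 0.998501
Stock lattice S(k, i) with i counting down-moves:
  k=0: S(0,0) = 107.6300
  k=1: S(1,0) = 116.3545; S(1,1) = 99.5597
  k=2: S(2,0) = 125.7862; S(2,1) = 107.6300; S(2,2) = 92.0945
  k=3: S(3,0) = 135.9825; S(3,1) = 116.3545; S(3,2) = 99.5597; S(3,3) = 85.1890
  k=4: S(4,0) = 147.0053; S(4,1) = 125.7862; S(4,2) = 107.6300; S(4,3) = 92.0945; S(4,4) = 78.8014
Terminal payoffs V(N, i) = max(S_T - K, 0):
  V(4,0) = 45.885289; V(4,1) = 24.666244; V(4,2) = 6.510000; V(4,3) = 0.000000; V(4,4) = 0.000000
Backward induction: V(k, i) = exp(-r*dt) * [p * V(k+1, i) + (1-p) * V(k+1, i+1)].
  V(3,0) = exp(-r*dt) * [p*45.885289 + (1-p)*24.666244] = 35.014077
  V(3,1) = exp(-r*dt) * [p*24.666244 + (1-p)*6.510000] = 15.386083
  V(3,2) = exp(-r*dt) * [p*6.510000 + (1-p)*0.000000] = 3.186057
  V(3,3) = exp(-r*dt) * [p*0.000000 + (1-p)*0.000000] = 0.000000
  V(2,0) = exp(-r*dt) * [p*35.014077 + (1-p)*15.386083] = 24.969150
  V(2,1) = exp(-r*dt) * [p*15.386083 + (1-p)*3.186057] = 9.152091
  V(2,2) = exp(-r*dt) * [p*3.186057 + (1-p)*0.000000] = 1.559287
  V(1,0) = exp(-r*dt) * [p*24.969150 + (1-p)*9.152091] = 16.879394
  V(1,1) = exp(-r*dt) * [p*9.152091 + (1-p)*1.559287] = 5.272941
  V(0,0) = exp(-r*dt) * [p*16.879394 + (1-p)*5.272941] = 10.945347


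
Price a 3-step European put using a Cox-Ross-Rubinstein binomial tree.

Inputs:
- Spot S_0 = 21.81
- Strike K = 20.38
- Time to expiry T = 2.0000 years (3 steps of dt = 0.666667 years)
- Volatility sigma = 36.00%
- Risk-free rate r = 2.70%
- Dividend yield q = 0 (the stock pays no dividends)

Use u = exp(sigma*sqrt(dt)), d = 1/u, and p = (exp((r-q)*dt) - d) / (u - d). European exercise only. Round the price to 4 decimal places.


Answer: Price = V(0,0) = 3.2954

Derivation:
dt = T/N = 0.666667
u = exp(sigma*sqrt(dt)) = 1.341702; d = 1/u = 0.745322
p = (exp((r-q)*dt) - d) / (u - d) = 0.457495
Discount per step: exp(-r*dt) = 0.982161
Stock lattice S(k, i) with i counting down-moves:
  k=0: S(0,0) = 21.8100
  k=1: S(1,0) = 29.2625; S(1,1) = 16.2555
  k=2: S(2,0) = 39.2616; S(2,1) = 21.8100; S(2,2) = 12.1156
  k=3: S(3,0) = 52.6773; S(3,1) = 29.2625; S(3,2) = 16.2555; S(3,3) = 9.0300
Terminal payoffs V(N, i) = max(K - S_T, 0):
  V(3,0) = 0.000000; V(3,1) = 0.000000; V(3,2) = 4.124524; V(3,3) = 11.350001
Backward induction: V(k, i) = exp(-r*dt) * [p * V(k+1, i) + (1-p) * V(k+1, i+1)].
  V(2,0) = exp(-r*dt) * [p*0.000000 + (1-p)*0.000000] = 0.000000
  V(2,1) = exp(-r*dt) * [p*0.000000 + (1-p)*4.124524] = 2.197658
  V(2,2) = exp(-r*dt) * [p*4.124524 + (1-p)*11.350001] = 7.900876
  V(1,0) = exp(-r*dt) * [p*0.000000 + (1-p)*2.197658] = 1.170972
  V(1,1) = exp(-r*dt) * [p*2.197658 + (1-p)*7.900876] = 5.197283
  V(0,0) = exp(-r*dt) * [p*1.170972 + (1-p)*5.197283] = 3.295410


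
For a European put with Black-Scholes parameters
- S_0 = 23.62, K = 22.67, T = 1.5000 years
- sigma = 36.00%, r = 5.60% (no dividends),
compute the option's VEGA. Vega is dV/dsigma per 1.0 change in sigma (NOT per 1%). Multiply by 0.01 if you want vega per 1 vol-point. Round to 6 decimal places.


d1 = 0.5040762898; d2 = 0.0631681361
phi(d1) = 0.3513455784; exp(-qT) = 1.0000000000; exp(-rT) = 0.9194312561
Vega = S * exp(-qT) * phi(d1) * sqrt(T) = 23.6200 * 1.0000000000 * 0.3513455784 * 1.2247448714 = 10.163891

Answer: Vega = 10.163891


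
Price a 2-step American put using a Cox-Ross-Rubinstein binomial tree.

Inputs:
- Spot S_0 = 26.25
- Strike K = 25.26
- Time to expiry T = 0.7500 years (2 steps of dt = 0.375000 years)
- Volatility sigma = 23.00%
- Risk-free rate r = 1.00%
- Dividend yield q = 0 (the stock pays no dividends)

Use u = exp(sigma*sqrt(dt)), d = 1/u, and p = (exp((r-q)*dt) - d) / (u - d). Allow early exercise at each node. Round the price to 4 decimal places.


Answer: Price = V(0,0) = 1.4743

Derivation:
dt = T/N = 0.375000
u = exp(sigma*sqrt(dt)) = 1.151247; d = 1/u = 0.868623
p = (exp((r-q)*dt) - d) / (u - d) = 0.478140
Discount per step: exp(-r*dt) = 0.996257
Stock lattice S(k, i) with i counting down-moves:
  k=0: S(0,0) = 26.2500
  k=1: S(1,0) = 30.2202; S(1,1) = 22.8014
  k=2: S(2,0) = 34.7910; S(2,1) = 26.2500; S(2,2) = 19.8058
Terminal payoffs V(N, i) = max(K - S_T, 0):
  V(2,0) = 0.000000; V(2,1) = 0.000000; V(2,2) = 5.454203
Backward induction: V(k, i) = exp(-r*dt) * [p * V(k+1, i) + (1-p) * V(k+1, i+1)]; then take max(V_cont, immediate exercise) for American.
  V(1,0) = exp(-r*dt) * [p*0.000000 + (1-p)*0.000000] = 0.000000; exercise = 0.000000; V(1,0) = max -> 0.000000
  V(1,1) = exp(-r*dt) * [p*0.000000 + (1-p)*5.454203] = 2.835676; exercise = 2.458637; V(1,1) = max -> 2.835676
  V(0,0) = exp(-r*dt) * [p*0.000000 + (1-p)*2.835676] = 1.474287; exercise = 0.000000; V(0,0) = max -> 1.474287


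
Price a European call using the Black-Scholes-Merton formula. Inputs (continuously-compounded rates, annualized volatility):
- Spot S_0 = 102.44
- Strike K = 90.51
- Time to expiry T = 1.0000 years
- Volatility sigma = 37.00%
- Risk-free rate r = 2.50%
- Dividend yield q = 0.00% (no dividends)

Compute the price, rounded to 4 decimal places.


Answer: Price = 22.1799

Derivation:
d1 = (ln(S/K) + (r - q + 0.5*sigma^2) * T) / (sigma * sqrt(T)) = 0.58720789
d2 = d1 - sigma * sqrt(T) = 0.21720789
exp(-rT) = 0.97530991; exp(-qT) = 1.00000000
C = S_0 * exp(-qT) * N(d1) - K * exp(-rT) * N(d2)
N(d1) = 0.72146795; N(d2) = 0.58597683
C = 102.4400 * 1.00000000 * 0.72146795 - 90.5100 * 0.97530991 * 0.58597683 = 22.1799


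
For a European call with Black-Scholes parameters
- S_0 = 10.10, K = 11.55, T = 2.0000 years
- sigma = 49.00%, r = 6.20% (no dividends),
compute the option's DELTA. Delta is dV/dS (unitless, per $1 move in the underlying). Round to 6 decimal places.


d1 = 0.3318350920; d2 = -0.3611295536
phi(d1) = 0.3775713214; exp(-qT) = 1.0000000000; exp(-rT) = 0.8833798409
N(d1) = 0.6299931077
Delta = exp(-qT) * N(d1) = 1.0000000000 * 0.6299931077 = 0.629993

Answer: Delta = 0.629993


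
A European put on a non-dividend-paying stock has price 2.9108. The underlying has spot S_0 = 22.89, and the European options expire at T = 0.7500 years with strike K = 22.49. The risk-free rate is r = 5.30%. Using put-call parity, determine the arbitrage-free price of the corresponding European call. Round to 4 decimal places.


Answer: Call price = 4.1872

Derivation:
Put-call parity: C - P = S_0 * exp(-qT) - K * exp(-rT).
S_0 * exp(-qT) = 22.8900 * 1.00000000 = 22.89000000
K * exp(-rT) = 22.4900 * 0.96102967 = 21.61355720
C = P + S*exp(-qT) - K*exp(-rT)
C = 2.9108 + 22.89000000 - 21.61355720 = 4.1872


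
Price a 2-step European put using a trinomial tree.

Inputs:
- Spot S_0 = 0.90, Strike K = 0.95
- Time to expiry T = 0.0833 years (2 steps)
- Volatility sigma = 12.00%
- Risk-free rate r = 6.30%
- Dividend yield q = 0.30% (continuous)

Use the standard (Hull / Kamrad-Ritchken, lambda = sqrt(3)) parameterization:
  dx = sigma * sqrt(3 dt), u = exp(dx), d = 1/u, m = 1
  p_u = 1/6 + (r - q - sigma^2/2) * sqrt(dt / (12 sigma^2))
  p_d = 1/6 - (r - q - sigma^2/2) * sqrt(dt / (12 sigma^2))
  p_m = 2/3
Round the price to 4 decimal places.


dt = T/N = 0.041650; dx = sigma*sqrt(3*dt) = 0.042418
u = exp(dx) = 1.043330; d = 1/u = 0.958469
p_u = 0.192589, p_m = 0.666667, p_d = 0.140745
Discount per step: exp(-r*dt) = 0.997379
Stock lattice S(k, j) with j the centered position index:
  k=0: S(0,+0) = 0.9000
  k=1: S(1,-1) = 0.8626; S(1,+0) = 0.9000; S(1,+1) = 0.9390
  k=2: S(2,-2) = 0.8268; S(2,-1) = 0.8626; S(2,+0) = 0.9000; S(2,+1) = 0.9390; S(2,+2) = 0.9797
Terminal payoffs V(N, j) = max(K - S_T, 0):
  V(2,-2) = 0.123203; V(2,-1) = 0.087378; V(2,+0) = 0.050000; V(2,+1) = 0.011003; V(2,+2) = 0.000000
Backward induction: V(k, j) = exp(-r*dt) * [p_u * V(k+1, j+1) + p_m * V(k+1, j) + p_d * V(k+1, j-1)]
  V(1,-1) = exp(-r*dt) * [p_u*0.050000 + p_m*0.087378 + p_d*0.123203] = 0.084998
  V(1,+0) = exp(-r*dt) * [p_u*0.011003 + p_m*0.050000 + p_d*0.087378] = 0.047625
  V(1,+1) = exp(-r*dt) * [p_u*0.000000 + p_m*0.011003 + p_d*0.050000] = 0.014335
  V(0,+0) = exp(-r*dt) * [p_u*0.014335 + p_m*0.047625 + p_d*0.084998] = 0.046352

Answer: Price = V(0,0) = 0.0464


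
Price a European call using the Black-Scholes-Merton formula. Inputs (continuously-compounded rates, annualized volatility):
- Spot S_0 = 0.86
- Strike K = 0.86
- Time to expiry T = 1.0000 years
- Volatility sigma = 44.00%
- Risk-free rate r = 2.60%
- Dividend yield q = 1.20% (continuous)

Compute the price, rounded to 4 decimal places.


Answer: Price = 0.1529

Derivation:
d1 = (ln(S/K) + (r - q + 0.5*sigma^2) * T) / (sigma * sqrt(T)) = 0.25181818
d2 = d1 - sigma * sqrt(T) = -0.18818182
exp(-rT) = 0.97433509; exp(-qT) = 0.98807171
C = S_0 * exp(-qT) * N(d1) - K * exp(-rT) * N(d2)
N(d1) = 0.59940920; N(d2) = 0.42536706
C = 0.8600 * 0.98807171 * 0.59940920 - 0.8600 * 0.97433509 * 0.42536706 = 0.1529


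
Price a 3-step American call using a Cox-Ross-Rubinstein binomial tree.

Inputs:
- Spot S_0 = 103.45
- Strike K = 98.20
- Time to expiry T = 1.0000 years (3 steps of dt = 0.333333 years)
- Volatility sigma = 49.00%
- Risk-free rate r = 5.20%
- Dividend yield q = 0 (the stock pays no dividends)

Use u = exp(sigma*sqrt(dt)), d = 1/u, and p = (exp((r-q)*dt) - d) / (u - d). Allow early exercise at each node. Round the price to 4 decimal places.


dt = T/N = 0.333333
u = exp(sigma*sqrt(dt)) = 1.326975; d = 1/u = 0.753594
p = (exp((r-q)*dt) - d) / (u - d) = 0.460236
Discount per step: exp(-r*dt) = 0.982816
Stock lattice S(k, i) with i counting down-moves:
  k=0: S(0,0) = 103.4500
  k=1: S(1,0) = 137.2755; S(1,1) = 77.9593
  k=2: S(2,0) = 182.1611; S(2,1) = 103.4500; S(2,2) = 58.7496
  k=3: S(3,0) = 241.7232; S(3,1) = 137.2755; S(3,2) = 77.9593; S(3,3) = 44.2734
Terminal payoffs V(N, i) = max(S_T - K, 0):
  V(3,0) = 143.523207; V(3,1) = 39.075525; V(3,2) = 0.000000; V(3,3) = 0.000000
Backward induction: V(k, i) = exp(-r*dt) * [p * V(k+1, i) + (1-p) * V(k+1, i+1)]; then take max(V_cont, immediate exercise) for American.
  V(2,0) = exp(-r*dt) * [p*143.523207 + (1-p)*39.075525] = 85.648604; exercise = 83.961138; V(2,0) = max -> 85.648604
  V(2,1) = exp(-r*dt) * [p*39.075525 + (1-p)*0.000000] = 17.674932; exercise = 5.250000; V(2,1) = max -> 17.674932
  V(2,2) = exp(-r*dt) * [p*0.000000 + (1-p)*0.000000] = 0.000000; exercise = 0.000000; V(2,2) = max -> 0.000000
  V(1,0) = exp(-r*dt) * [p*85.648604 + (1-p)*17.674932] = 48.117563; exercise = 39.075525; V(1,0) = max -> 48.117563
  V(1,1) = exp(-r*dt) * [p*17.674932 + (1-p)*0.000000] = 7.994857; exercise = 0.000000; V(1,1) = max -> 7.994857
  V(0,0) = exp(-r*dt) * [p*48.117563 + (1-p)*7.994857] = 26.006074; exercise = 5.250000; V(0,0) = max -> 26.006074

Answer: Price = V(0,0) = 26.0061


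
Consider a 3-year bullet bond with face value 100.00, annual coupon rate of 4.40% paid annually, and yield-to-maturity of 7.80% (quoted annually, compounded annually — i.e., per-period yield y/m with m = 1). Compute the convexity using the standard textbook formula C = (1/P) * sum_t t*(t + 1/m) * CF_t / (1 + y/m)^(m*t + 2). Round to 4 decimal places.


Answer: Convexity = 9.7268

Derivation:
Coupon per period c = face * coupon_rate / m = 4.400000
Periods per year m = 1; per-period yield y/m = 0.078000
Number of cashflows N = 3
Cashflows (t years, CF_t, discount factor 1/(1+y/m)^(m*t), PV):
  t = 1.0000: CF_t = 4.400000, DF = 0.927644, PV = 4.081633
  t = 2.0000: CF_t = 4.400000, DF = 0.860523, PV = 3.786301
  t = 3.0000: CF_t = 104.400000, DF = 0.798259, PV = 83.338219
Price P = sum_t PV_t = 91.206153
Convexity numerator sum_t t*(t + 1/m) * CF_t / (1+y/m)^(m*t + 2):
  t = 1.0000: term = 7.024677
  t = 2.0000: term = 19.549195
  t = 3.0000: term = 860.573444
Convexity = (1/P) * sum = 887.147317 / 91.206153 = 9.726836


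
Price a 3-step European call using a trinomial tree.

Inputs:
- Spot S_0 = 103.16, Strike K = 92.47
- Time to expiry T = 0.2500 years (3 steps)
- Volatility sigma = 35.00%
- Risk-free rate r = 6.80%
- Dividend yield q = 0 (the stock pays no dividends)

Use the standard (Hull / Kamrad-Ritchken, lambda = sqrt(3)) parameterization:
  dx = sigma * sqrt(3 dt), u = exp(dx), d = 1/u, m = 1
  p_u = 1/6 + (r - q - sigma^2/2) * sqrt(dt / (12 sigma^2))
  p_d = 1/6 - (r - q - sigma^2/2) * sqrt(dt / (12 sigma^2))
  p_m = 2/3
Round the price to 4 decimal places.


dt = T/N = 0.083333; dx = sigma*sqrt(3*dt) = 0.175000
u = exp(dx) = 1.191246; d = 1/u = 0.839457
p_u = 0.168274, p_m = 0.666667, p_d = 0.165060
Discount per step: exp(-r*dt) = 0.994349
Stock lattice S(k, j) with j the centered position index:
  k=0: S(0,+0) = 103.1600
  k=1: S(1,-1) = 86.5984; S(1,+0) = 103.1600; S(1,+1) = 122.8890
  k=2: S(2,-2) = 72.6956; S(2,-1) = 86.5984; S(2,+0) = 103.1600; S(2,+1) = 122.8890; S(2,+2) = 146.3910
  k=3: S(3,-3) = 61.0249; S(3,-2) = 72.6956; S(3,-1) = 86.5984; S(3,+0) = 103.1600; S(3,+1) = 122.8890; S(3,+2) = 146.3910; S(3,+3) = 174.3877
Terminal payoffs V(N, j) = max(S_T - K, 0):
  V(3,-3) = 0.000000; V(3,-2) = 0.000000; V(3,-1) = 0.000000; V(3,+0) = 10.690000; V(3,+1) = 30.418960; V(3,+2) = 53.921008; V(3,+3) = 81.917735
Backward induction: V(k, j) = exp(-r*dt) * [p_u * V(k+1, j+1) + p_m * V(k+1, j) + p_d * V(k+1, j-1)]
  V(2,-2) = exp(-r*dt) * [p_u*0.000000 + p_m*0.000000 + p_d*0.000000] = 0.000000
  V(2,-1) = exp(-r*dt) * [p_u*10.690000 + p_m*0.000000 + p_d*0.000000] = 1.788682
  V(2,+0) = exp(-r*dt) * [p_u*30.418960 + p_m*10.690000 + p_d*0.000000] = 12.176187
  V(2,+1) = exp(-r*dt) * [p_u*53.921008 + p_m*30.418960 + p_d*10.690000] = 30.941454
  V(2,+2) = exp(-r*dt) * [p_u*81.917735 + p_m*53.921008 + p_d*30.418960] = 54.443498
  V(1,-1) = exp(-r*dt) * [p_u*12.176187 + p_m*1.788682 + p_d*0.000000] = 3.223072
  V(1,+0) = exp(-r*dt) * [p_u*30.941454 + p_m*12.176187 + p_d*1.788682] = 13.542375
  V(1,+1) = exp(-r*dt) * [p_u*54.443498 + p_m*30.941454 + p_d*12.176187] = 31.619162
  V(0,+0) = exp(-r*dt) * [p_u*31.619162 + p_m*13.542375 + p_d*3.223072] = 14.796839

Answer: Price = V(0,0) = 14.7968


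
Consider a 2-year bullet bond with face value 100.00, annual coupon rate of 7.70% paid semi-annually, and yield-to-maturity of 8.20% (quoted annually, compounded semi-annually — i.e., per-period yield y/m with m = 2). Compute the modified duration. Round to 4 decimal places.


Coupon per period c = face * coupon_rate / m = 3.850000
Periods per year m = 2; per-period yield y/m = 0.041000
Number of cashflows N = 4
Cashflows (t years, CF_t, discount factor 1/(1+y/m)^(m*t), PV):
  t = 0.5000: CF_t = 3.850000, DF = 0.960615, PV = 3.698367
  t = 1.0000: CF_t = 3.850000, DF = 0.922781, PV = 3.552706
  t = 1.5000: CF_t = 3.850000, DF = 0.886437, PV = 3.412782
  t = 2.0000: CF_t = 103.850000, DF = 0.851524, PV = 88.430806
Price P = sum_t PV_t = 99.094661
First compute Macaulay numerator sum_t t * PV_t:
  t * PV_t at t = 0.5000: 1.849183
  t * PV_t at t = 1.0000: 3.552706
  t * PV_t at t = 1.5000: 5.119173
  t * PV_t at t = 2.0000: 176.861612
Macaulay duration D = 187.382674 / 99.094661 = 1.890946
Modified duration = D / (1 + y/m) = 1.890946 / (1 + 0.041000) = 1.816471

Answer: Modified duration = 1.8165


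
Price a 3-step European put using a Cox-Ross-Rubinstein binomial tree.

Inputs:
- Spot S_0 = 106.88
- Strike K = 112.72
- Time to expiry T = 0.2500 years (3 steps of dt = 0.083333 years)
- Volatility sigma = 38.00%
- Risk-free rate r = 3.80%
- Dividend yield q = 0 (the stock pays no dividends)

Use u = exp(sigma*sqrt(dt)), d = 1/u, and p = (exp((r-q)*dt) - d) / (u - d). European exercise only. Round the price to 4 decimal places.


Answer: Price = V(0,0) = 11.2411

Derivation:
dt = T/N = 0.083333
u = exp(sigma*sqrt(dt)) = 1.115939; d = 1/u = 0.896106
p = (exp((r-q)*dt) - d) / (u - d) = 0.487031
Discount per step: exp(-r*dt) = 0.996838
Stock lattice S(k, i) with i counting down-moves:
  k=0: S(0,0) = 106.8800
  k=1: S(1,0) = 119.2716; S(1,1) = 95.7758
  k=2: S(2,0) = 133.0999; S(2,1) = 106.8800; S(2,2) = 85.8253
  k=3: S(3,0) = 148.5314; S(3,1) = 119.2716; S(3,2) = 95.7758; S(3,3) = 76.9086
Terminal payoffs V(N, i) = max(K - S_T, 0):
  V(3,0) = 0.000000; V(3,1) = 0.000000; V(3,2) = 16.944189; V(3,3) = 35.811450
Backward induction: V(k, i) = exp(-r*dt) * [p * V(k+1, i) + (1-p) * V(k+1, i+1)].
  V(2,0) = exp(-r*dt) * [p*0.000000 + (1-p)*0.000000] = 0.000000
  V(2,1) = exp(-r*dt) * [p*0.000000 + (1-p)*16.944189] = 8.664363
  V(2,2) = exp(-r*dt) * [p*16.944189 + (1-p)*35.811450] = 26.538337
  V(1,0) = exp(-r*dt) * [p*0.000000 + (1-p)*8.664363] = 4.430497
  V(1,1) = exp(-r*dt) * [p*8.664363 + (1-p)*26.538337] = 17.776775
  V(0,0) = exp(-r*dt) * [p*4.430497 + (1-p)*17.776775] = 11.241071


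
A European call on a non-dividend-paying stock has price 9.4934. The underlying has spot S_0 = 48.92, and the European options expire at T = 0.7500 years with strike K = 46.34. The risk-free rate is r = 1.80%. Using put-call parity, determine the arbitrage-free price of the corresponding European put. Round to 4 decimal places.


Put-call parity: C - P = S_0 * exp(-qT) - K * exp(-rT).
S_0 * exp(-qT) = 48.9200 * 1.00000000 = 48.92000000
K * exp(-rT) = 46.3400 * 0.98659072 = 45.71861379
P = C - S*exp(-qT) + K*exp(-rT)
P = 9.4934 - 48.92000000 + 45.71861379 = 6.2920

Answer: Put price = 6.2920


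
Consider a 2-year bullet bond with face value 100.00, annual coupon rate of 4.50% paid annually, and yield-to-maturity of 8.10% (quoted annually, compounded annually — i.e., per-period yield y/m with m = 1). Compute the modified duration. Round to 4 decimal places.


Answer: Modified duration = 1.8090

Derivation:
Coupon per period c = face * coupon_rate / m = 4.500000
Periods per year m = 1; per-period yield y/m = 0.081000
Number of cashflows N = 2
Cashflows (t years, CF_t, discount factor 1/(1+y/m)^(m*t), PV):
  t = 1.0000: CF_t = 4.500000, DF = 0.925069, PV = 4.162812
  t = 2.0000: CF_t = 104.500000, DF = 0.855753, PV = 89.426226
Price P = sum_t PV_t = 93.589038
First compute Macaulay numerator sum_t t * PV_t:
  t * PV_t at t = 1.0000: 4.162812
  t * PV_t at t = 2.0000: 178.852452
Macaulay duration D = 183.015264 / 93.589038 = 1.955520
Modified duration = D / (1 + y/m) = 1.955520 / (1 + 0.081000) = 1.808992


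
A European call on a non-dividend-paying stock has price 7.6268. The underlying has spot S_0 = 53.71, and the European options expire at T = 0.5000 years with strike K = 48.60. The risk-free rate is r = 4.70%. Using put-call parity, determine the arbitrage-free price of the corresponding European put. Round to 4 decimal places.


Answer: Put price = 1.3880

Derivation:
Put-call parity: C - P = S_0 * exp(-qT) - K * exp(-rT).
S_0 * exp(-qT) = 53.7100 * 1.00000000 = 53.71000000
K * exp(-rT) = 48.6000 * 0.97677397 = 47.47121517
P = C - S*exp(-qT) + K*exp(-rT)
P = 7.6268 - 53.71000000 + 47.47121517 = 1.3880


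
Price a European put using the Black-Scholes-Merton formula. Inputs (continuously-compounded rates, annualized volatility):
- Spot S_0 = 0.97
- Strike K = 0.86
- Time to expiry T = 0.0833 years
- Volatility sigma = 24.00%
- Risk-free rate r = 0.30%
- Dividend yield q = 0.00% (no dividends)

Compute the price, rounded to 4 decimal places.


d1 = (ln(S/K) + (r - q + 0.5*sigma^2) * T) / (sigma * sqrt(T)) = 1.77588948
d2 = d1 - sigma * sqrt(T) = 1.70662130
exp(-rT) = 0.99975013; exp(-qT) = 1.00000000
P = K * exp(-rT) * N(-d2) - S_0 * exp(-qT) * N(-d1)
N(-d1) = 0.03787557; N(-d2) = 0.04394623
P = 0.8600 * 0.99975013 * 0.04394623 - 0.9700 * 1.00000000 * 0.03787557 = 0.0010

Answer: Price = 0.0010


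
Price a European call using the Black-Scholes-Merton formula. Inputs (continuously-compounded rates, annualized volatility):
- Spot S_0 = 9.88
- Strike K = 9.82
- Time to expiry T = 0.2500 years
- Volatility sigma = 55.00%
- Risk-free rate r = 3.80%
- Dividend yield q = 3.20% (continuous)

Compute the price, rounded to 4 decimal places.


d1 = (ln(S/K) + (r - q + 0.5*sigma^2) * T) / (sigma * sqrt(T)) = 0.16510505
d2 = d1 - sigma * sqrt(T) = -0.10989495
exp(-rT) = 0.99054498; exp(-qT) = 0.99203191
C = S_0 * exp(-qT) * N(d1) - K * exp(-rT) * N(d2)
N(d1) = 0.56556935; N(d2) = 0.45624634
C = 9.8800 * 0.99203191 * 0.56556935 - 9.8200 * 0.99054498 * 0.45624634 = 1.1053

Answer: Price = 1.1053


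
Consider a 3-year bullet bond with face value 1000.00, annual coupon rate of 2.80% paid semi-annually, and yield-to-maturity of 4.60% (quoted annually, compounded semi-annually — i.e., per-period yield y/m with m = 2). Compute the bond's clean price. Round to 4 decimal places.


Answer: Price = 950.0936

Derivation:
Coupon per period c = face * coupon_rate / m = 14.000000
Periods per year m = 2; per-period yield y/m = 0.023000
Number of cashflows N = 6
Cashflows (t years, CF_t, discount factor 1/(1+y/m)^(m*t), PV):
  t = 0.5000: CF_t = 14.000000, DF = 0.977517, PV = 13.685239
  t = 1.0000: CF_t = 14.000000, DF = 0.955540, PV = 13.377556
  t = 1.5000: CF_t = 14.000000, DF = 0.934056, PV = 13.076790
  t = 2.0000: CF_t = 14.000000, DF = 0.913056, PV = 12.782785
  t = 2.5000: CF_t = 14.000000, DF = 0.892528, PV = 12.495391
  t = 3.0000: CF_t = 1014.000000, DF = 0.872461, PV = 884.675811
Price P = sum_t PV_t = 950.093572


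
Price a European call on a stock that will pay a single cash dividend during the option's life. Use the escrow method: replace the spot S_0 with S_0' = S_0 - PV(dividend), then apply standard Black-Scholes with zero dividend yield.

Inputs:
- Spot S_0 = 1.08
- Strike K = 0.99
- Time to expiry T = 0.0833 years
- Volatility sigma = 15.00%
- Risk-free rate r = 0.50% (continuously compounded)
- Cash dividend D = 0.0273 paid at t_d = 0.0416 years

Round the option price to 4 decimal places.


Answer: Price = 0.0646

Derivation:
PV(D) = D * exp(-r * t_d) = 0.0273 * 0.99979202 = 0.02729432
S_0' = S_0 - PV(D) = 1.0800 - 0.02729432 = 1.05270568
d1 = (ln(S_0'/K) + (r + sigma^2/2)*T) / (sigma*sqrt(T)) = 1.44984671
d2 = d1 - sigma*sqrt(T) = 1.40655410
exp(-rT) = 0.99958359
N(d1) = 0.92644936; N(d2) = 0.92022017
C = S_0' * N(d1) - K * exp(-rT) * N(d2) = 1.05270568 * 0.92644936 - 0.9900 * 0.99958359 * 0.92022017 = 0.0646


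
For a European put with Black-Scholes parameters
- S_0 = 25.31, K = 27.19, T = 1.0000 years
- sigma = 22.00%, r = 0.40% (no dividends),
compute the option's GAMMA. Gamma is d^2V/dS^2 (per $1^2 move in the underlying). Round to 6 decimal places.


Answer: Gamma = 0.070263

Derivation:
d1 = -0.1974985640; d2 = -0.4174985640
phi(d1) = 0.3912371525; exp(-qT) = 1.0000000000; exp(-rT) = 0.9960079893
Gamma = exp(-qT) * phi(d1) / (S * sigma * sqrt(T)) = 1.0000000000 * 0.3912371525 / (25.3100 * 0.2200 * 1.0000000000) = 0.070263


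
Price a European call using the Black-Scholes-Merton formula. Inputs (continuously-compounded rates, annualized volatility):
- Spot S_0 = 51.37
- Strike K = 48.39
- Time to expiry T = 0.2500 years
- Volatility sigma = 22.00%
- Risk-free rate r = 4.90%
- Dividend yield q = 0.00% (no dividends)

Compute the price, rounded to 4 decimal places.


Answer: Price = 4.4089

Derivation:
d1 = (ln(S/K) + (r - q + 0.5*sigma^2) * T) / (sigma * sqrt(T)) = 0.70964694
d2 = d1 - sigma * sqrt(T) = 0.59964694
exp(-rT) = 0.98782473; exp(-qT) = 1.00000000
C = S_0 * exp(-qT) * N(d1) - K * exp(-rT) * N(d2)
N(d1) = 0.76103845; N(d2) = 0.72562922
C = 51.3700 * 1.00000000 * 0.76103845 - 48.3900 * 0.98782473 * 0.72562922 = 4.4089
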